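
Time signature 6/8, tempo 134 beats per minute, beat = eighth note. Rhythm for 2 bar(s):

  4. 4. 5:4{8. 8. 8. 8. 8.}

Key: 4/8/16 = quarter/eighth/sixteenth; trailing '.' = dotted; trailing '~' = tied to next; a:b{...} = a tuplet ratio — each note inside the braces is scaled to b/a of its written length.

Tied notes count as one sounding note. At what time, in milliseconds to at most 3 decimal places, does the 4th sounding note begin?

1. 0.0ms @ 0 + 1343.284ms (3)
2. 1343.284ms @ 3 + 1343.284ms (3)
3. 2686.567ms @ 6 + 537.313ms (6/5)
4. 3223.881ms @ 36/5 + 537.313ms (6/5)
5. 3761.194ms @ 42/5 + 537.313ms (6/5)
6. 4298.507ms @ 48/5 + 537.313ms (6/5)
7. 4835.821ms @ 54/5 + 537.313ms (6/5)

note 4 onset = 36/5b = 3223.881ms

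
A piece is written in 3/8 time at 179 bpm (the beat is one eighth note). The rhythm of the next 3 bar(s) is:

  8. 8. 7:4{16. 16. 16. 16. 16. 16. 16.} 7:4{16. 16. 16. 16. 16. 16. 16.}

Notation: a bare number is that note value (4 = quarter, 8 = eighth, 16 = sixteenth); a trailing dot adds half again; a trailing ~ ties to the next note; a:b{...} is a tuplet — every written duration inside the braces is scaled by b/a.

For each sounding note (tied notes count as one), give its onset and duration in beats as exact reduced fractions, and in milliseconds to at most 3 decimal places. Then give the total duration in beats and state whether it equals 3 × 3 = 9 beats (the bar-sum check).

1) 0.0ms=0b +502.793ms=3/2b
2) 502.793ms=3/2b +502.793ms=3/2b
3) 1005.587ms=3b +143.655ms=3/7b
4) 1149.242ms=24/7b +143.655ms=3/7b
5) 1292.897ms=27/7b +143.655ms=3/7b
6) 1436.552ms=30/7b +143.655ms=3/7b
7) 1580.208ms=33/7b +143.655ms=3/7b
8) 1723.863ms=36/7b +143.655ms=3/7b
9) 1867.518ms=39/7b +143.655ms=3/7b
10) 2011.173ms=6b +143.655ms=3/7b
11) 2154.828ms=45/7b +143.655ms=3/7b
12) 2298.484ms=48/7b +143.655ms=3/7b
13) 2442.139ms=51/7b +143.655ms=3/7b
14) 2585.794ms=54/7b +143.655ms=3/7b
15) 2729.449ms=57/7b +143.655ms=3/7b
16) 2873.105ms=60/7b +143.655ms=3/7b
Σ=9b of 9 (179bpm 3/8) — PASS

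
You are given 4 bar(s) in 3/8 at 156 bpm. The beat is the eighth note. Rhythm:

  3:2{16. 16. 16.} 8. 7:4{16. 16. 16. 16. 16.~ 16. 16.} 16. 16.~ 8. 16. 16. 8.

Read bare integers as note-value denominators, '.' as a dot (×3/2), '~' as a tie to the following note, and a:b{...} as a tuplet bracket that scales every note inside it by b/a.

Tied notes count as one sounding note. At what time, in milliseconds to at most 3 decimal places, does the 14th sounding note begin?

note 14 onset = 39/4b = 3750.0ms

1. 0.0ms @ 0 + 192.308ms (1/2)
2. 192.308ms @ 1/2 + 192.308ms (1/2)
3. 384.615ms @ 1 + 192.308ms (1/2)
4. 576.923ms @ 3/2 + 576.923ms (3/2)
5. 1153.846ms @ 3 + 164.835ms (3/7)
6. 1318.681ms @ 24/7 + 164.835ms (3/7)
7. 1483.516ms @ 27/7 + 164.835ms (3/7)
8. 1648.352ms @ 30/7 + 164.835ms (3/7)
9. 1813.187ms @ 33/7 + 329.67ms (6/7)
10. 2142.857ms @ 39/7 + 164.835ms (3/7)
11. 2307.692ms @ 6 + 288.462ms (3/4)
12. 2596.154ms @ 27/4 + 865.385ms (9/4)
13. 3461.538ms @ 9 + 288.462ms (3/4)
14. 3750.0ms @ 39/4 + 288.462ms (3/4)
15. 4038.462ms @ 21/2 + 576.923ms (3/2)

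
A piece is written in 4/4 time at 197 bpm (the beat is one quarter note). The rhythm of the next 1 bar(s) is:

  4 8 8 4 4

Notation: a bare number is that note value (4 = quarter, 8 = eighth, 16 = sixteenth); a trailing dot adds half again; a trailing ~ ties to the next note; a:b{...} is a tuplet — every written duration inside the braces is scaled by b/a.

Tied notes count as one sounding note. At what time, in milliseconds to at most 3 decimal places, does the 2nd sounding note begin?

1. 0.0ms @ 0 + 304.569ms (1)
2. 304.569ms @ 1 + 152.284ms (1/2)
3. 456.853ms @ 3/2 + 152.284ms (1/2)
4. 609.137ms @ 2 + 304.569ms (1)
5. 913.706ms @ 3 + 304.569ms (1)

note 2 onset = 1b = 304.569ms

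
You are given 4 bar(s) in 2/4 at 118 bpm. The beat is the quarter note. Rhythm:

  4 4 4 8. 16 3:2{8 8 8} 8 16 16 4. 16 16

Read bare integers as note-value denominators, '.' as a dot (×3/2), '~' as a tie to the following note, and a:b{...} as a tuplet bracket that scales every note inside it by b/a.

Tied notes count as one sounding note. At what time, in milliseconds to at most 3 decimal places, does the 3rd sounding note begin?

1. 0.0ms @ 0 + 508.475ms (1)
2. 508.475ms @ 1 + 508.475ms (1)
3. 1016.949ms @ 2 + 508.475ms (1)
4. 1525.424ms @ 3 + 381.356ms (3/4)
5. 1906.78ms @ 15/4 + 127.119ms (1/4)
6. 2033.898ms @ 4 + 169.492ms (1/3)
7. 2203.39ms @ 13/3 + 169.492ms (1/3)
8. 2372.881ms @ 14/3 + 169.492ms (1/3)
9. 2542.373ms @ 5 + 254.237ms (1/2)
10. 2796.61ms @ 11/2 + 127.119ms (1/4)
11. 2923.729ms @ 23/4 + 127.119ms (1/4)
12. 3050.847ms @ 6 + 762.712ms (3/2)
13. 3813.559ms @ 15/2 + 127.119ms (1/4)
14. 3940.678ms @ 31/4 + 127.119ms (1/4)

note 3 onset = 2b = 1016.949ms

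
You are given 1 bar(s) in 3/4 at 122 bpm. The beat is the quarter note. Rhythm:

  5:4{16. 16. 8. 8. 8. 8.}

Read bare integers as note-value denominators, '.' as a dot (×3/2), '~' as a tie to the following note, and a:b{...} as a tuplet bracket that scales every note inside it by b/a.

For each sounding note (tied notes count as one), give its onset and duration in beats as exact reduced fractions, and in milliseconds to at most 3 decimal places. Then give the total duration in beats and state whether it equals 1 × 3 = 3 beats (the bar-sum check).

1) 0.0ms=0b +147.541ms=3/10b
2) 147.541ms=3/10b +147.541ms=3/10b
3) 295.082ms=3/5b +295.082ms=3/5b
4) 590.164ms=6/5b +295.082ms=3/5b
5) 885.246ms=9/5b +295.082ms=3/5b
6) 1180.328ms=12/5b +295.082ms=3/5b
Σ=3b of 3 (122bpm 3/4) — PASS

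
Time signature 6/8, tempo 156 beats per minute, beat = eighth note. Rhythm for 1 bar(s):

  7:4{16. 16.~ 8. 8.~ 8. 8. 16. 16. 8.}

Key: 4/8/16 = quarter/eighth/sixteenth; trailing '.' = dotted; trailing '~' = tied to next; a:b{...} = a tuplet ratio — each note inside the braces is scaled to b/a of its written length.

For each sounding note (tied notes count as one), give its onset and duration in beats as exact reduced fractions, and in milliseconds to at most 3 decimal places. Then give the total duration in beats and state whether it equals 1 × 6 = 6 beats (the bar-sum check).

1) 0.0ms=0b +164.835ms=3/7b
2) 164.835ms=3/7b +494.505ms=9/7b
3) 659.341ms=12/7b +659.341ms=12/7b
4) 1318.681ms=24/7b +329.67ms=6/7b
5) 1648.352ms=30/7b +164.835ms=3/7b
6) 1813.187ms=33/7b +164.835ms=3/7b
7) 1978.022ms=36/7b +329.67ms=6/7b
Σ=6b of 6 (156bpm 6/8) — PASS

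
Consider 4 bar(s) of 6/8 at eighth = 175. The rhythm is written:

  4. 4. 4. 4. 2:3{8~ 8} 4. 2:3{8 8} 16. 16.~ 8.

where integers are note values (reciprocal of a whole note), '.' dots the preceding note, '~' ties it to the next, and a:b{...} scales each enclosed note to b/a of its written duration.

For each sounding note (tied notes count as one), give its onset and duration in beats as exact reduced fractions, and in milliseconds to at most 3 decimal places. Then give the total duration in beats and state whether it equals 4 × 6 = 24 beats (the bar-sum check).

1) 0.0ms=0b +1028.571ms=3b
2) 1028.571ms=3b +1028.571ms=3b
3) 2057.143ms=6b +1028.571ms=3b
4) 3085.714ms=9b +1028.571ms=3b
5) 4114.286ms=12b +1028.571ms=3b
6) 5142.857ms=15b +1028.571ms=3b
7) 6171.429ms=18b +514.286ms=3/2b
8) 6685.714ms=39/2b +514.286ms=3/2b
9) 7200.0ms=21b +257.143ms=3/4b
10) 7457.143ms=87/4b +771.429ms=9/4b
Σ=24b of 24 (175bpm 6/8) — PASS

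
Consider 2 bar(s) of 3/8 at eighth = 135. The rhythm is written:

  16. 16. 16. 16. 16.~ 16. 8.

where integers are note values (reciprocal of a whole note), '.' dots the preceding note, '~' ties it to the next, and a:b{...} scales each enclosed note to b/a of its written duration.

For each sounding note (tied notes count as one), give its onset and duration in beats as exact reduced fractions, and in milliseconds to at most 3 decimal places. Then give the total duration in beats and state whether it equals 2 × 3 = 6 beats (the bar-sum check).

1) 0.0ms=0b +333.333ms=3/4b
2) 333.333ms=3/4b +333.333ms=3/4b
3) 666.667ms=3/2b +333.333ms=3/4b
4) 1000.0ms=9/4b +333.333ms=3/4b
5) 1333.333ms=3b +666.667ms=3/2b
6) 2000.0ms=9/2b +666.667ms=3/2b
Σ=6b of 6 (135bpm 3/8) — PASS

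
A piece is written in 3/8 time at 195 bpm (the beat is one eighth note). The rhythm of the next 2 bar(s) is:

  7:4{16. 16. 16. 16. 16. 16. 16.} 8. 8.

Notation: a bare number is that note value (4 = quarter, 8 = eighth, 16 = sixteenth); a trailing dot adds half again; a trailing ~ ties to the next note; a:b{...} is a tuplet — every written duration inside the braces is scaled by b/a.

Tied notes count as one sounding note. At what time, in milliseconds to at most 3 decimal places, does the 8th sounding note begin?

note 8 onset = 3b = 923.077ms

1. 0.0ms @ 0 + 131.868ms (3/7)
2. 131.868ms @ 3/7 + 131.868ms (3/7)
3. 263.736ms @ 6/7 + 131.868ms (3/7)
4. 395.604ms @ 9/7 + 131.868ms (3/7)
5. 527.473ms @ 12/7 + 131.868ms (3/7)
6. 659.341ms @ 15/7 + 131.868ms (3/7)
7. 791.209ms @ 18/7 + 131.868ms (3/7)
8. 923.077ms @ 3 + 461.538ms (3/2)
9. 1384.615ms @ 9/2 + 461.538ms (3/2)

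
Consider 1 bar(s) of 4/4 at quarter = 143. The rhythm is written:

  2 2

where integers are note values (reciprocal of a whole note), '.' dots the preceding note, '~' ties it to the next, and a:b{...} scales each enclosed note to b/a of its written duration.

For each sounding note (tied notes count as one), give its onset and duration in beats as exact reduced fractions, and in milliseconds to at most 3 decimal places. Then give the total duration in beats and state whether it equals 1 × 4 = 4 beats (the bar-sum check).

1) 0.0ms=0b +839.161ms=2b
2) 839.161ms=2b +839.161ms=2b
Σ=4b of 4 (143bpm 4/4) — PASS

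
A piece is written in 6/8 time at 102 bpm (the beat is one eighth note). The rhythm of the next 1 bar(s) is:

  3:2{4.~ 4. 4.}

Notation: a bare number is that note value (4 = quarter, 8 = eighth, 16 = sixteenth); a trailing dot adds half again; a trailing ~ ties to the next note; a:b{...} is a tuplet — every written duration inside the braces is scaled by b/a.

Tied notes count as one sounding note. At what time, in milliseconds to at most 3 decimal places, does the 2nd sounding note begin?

1. 0.0ms @ 0 + 2352.941ms (4)
2. 2352.941ms @ 4 + 1176.471ms (2)

note 2 onset = 4b = 2352.941ms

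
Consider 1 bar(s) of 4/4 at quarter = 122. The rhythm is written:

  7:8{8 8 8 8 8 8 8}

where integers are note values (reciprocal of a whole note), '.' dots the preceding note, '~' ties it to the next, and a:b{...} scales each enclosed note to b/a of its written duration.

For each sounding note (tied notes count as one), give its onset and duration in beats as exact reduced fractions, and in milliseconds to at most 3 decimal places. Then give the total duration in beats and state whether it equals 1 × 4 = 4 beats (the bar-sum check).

1) 0.0ms=0b +281.03ms=4/7b
2) 281.03ms=4/7b +281.03ms=4/7b
3) 562.061ms=8/7b +281.03ms=4/7b
4) 843.091ms=12/7b +281.03ms=4/7b
5) 1124.122ms=16/7b +281.03ms=4/7b
6) 1405.152ms=20/7b +281.03ms=4/7b
7) 1686.183ms=24/7b +281.03ms=4/7b
Σ=4b of 4 (122bpm 4/4) — PASS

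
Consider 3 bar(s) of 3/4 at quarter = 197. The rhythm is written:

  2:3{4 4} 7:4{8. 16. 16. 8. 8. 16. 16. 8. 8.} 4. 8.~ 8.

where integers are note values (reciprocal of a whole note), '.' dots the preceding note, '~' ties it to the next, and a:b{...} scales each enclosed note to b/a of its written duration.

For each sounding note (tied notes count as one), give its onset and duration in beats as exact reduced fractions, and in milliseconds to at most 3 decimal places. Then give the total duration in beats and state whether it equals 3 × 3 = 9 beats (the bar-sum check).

1) 0.0ms=0b +456.853ms=3/2b
2) 456.853ms=3/2b +456.853ms=3/2b
3) 913.706ms=3b +130.529ms=3/7b
4) 1044.235ms=24/7b +65.265ms=3/14b
5) 1109.5ms=51/14b +65.265ms=3/14b
6) 1174.764ms=27/7b +130.529ms=3/7b
7) 1305.294ms=30/7b +130.529ms=3/7b
8) 1435.823ms=33/7b +65.265ms=3/14b
9) 1501.088ms=69/14b +65.265ms=3/14b
10) 1566.352ms=36/7b +130.529ms=3/7b
11) 1696.882ms=39/7b +130.529ms=3/7b
12) 1827.411ms=6b +456.853ms=3/2b
13) 2284.264ms=15/2b +456.853ms=3/2b
Σ=9b of 9 (197bpm 3/4) — PASS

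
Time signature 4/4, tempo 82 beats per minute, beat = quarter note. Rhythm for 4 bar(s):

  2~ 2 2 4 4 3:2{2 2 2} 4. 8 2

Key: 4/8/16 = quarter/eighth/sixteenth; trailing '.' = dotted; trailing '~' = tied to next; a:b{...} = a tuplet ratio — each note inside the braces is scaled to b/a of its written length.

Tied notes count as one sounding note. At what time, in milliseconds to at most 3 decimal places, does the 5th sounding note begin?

1. 0.0ms @ 0 + 2926.829ms (4)
2. 2926.829ms @ 4 + 1463.415ms (2)
3. 4390.244ms @ 6 + 731.707ms (1)
4. 5121.951ms @ 7 + 731.707ms (1)
5. 5853.659ms @ 8 + 975.61ms (4/3)
6. 6829.268ms @ 28/3 + 975.61ms (4/3)
7. 7804.878ms @ 32/3 + 975.61ms (4/3)
8. 8780.488ms @ 12 + 1097.561ms (3/2)
9. 9878.049ms @ 27/2 + 365.854ms (1/2)
10. 10243.902ms @ 14 + 1463.415ms (2)

note 5 onset = 8b = 5853.659ms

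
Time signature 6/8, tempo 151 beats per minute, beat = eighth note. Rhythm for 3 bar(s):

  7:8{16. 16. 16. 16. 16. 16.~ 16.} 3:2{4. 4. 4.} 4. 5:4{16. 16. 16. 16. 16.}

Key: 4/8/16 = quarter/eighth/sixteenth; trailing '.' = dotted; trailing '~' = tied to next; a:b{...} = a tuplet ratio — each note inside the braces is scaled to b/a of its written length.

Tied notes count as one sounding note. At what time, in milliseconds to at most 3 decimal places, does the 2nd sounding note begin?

note 2 onset = 6/7b = 340.587ms

1. 0.0ms @ 0 + 340.587ms (6/7)
2. 340.587ms @ 6/7 + 340.587ms (6/7)
3. 681.173ms @ 12/7 + 340.587ms (6/7)
4. 1021.76ms @ 18/7 + 340.587ms (6/7)
5. 1362.346ms @ 24/7 + 340.587ms (6/7)
6. 1702.933ms @ 30/7 + 681.173ms (12/7)
7. 2384.106ms @ 6 + 794.702ms (2)
8. 3178.808ms @ 8 + 794.702ms (2)
9. 3973.51ms @ 10 + 794.702ms (2)
10. 4768.212ms @ 12 + 1192.053ms (3)
11. 5960.265ms @ 15 + 238.411ms (3/5)
12. 6198.675ms @ 78/5 + 238.411ms (3/5)
13. 6437.086ms @ 81/5 + 238.411ms (3/5)
14. 6675.497ms @ 84/5 + 238.411ms (3/5)
15. 6913.907ms @ 87/5 + 238.411ms (3/5)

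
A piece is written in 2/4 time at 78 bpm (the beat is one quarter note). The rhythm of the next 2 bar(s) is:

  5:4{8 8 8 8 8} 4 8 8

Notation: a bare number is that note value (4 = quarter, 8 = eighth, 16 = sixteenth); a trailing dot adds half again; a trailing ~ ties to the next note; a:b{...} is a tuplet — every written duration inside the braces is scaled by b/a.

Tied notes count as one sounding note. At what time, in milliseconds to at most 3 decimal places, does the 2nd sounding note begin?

note 2 onset = 2/5b = 307.692ms

1. 0.0ms @ 0 + 307.692ms (2/5)
2. 307.692ms @ 2/5 + 307.692ms (2/5)
3. 615.385ms @ 4/5 + 307.692ms (2/5)
4. 923.077ms @ 6/5 + 307.692ms (2/5)
5. 1230.769ms @ 8/5 + 307.692ms (2/5)
6. 1538.462ms @ 2 + 769.231ms (1)
7. 2307.692ms @ 3 + 384.615ms (1/2)
8. 2692.308ms @ 7/2 + 384.615ms (1/2)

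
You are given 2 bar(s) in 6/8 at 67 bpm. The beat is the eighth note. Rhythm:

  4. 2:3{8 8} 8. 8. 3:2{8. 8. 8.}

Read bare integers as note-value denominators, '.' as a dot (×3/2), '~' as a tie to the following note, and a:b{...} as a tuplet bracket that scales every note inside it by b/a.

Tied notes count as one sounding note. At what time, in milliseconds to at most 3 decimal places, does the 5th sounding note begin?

1. 0.0ms @ 0 + 2686.567ms (3)
2. 2686.567ms @ 3 + 1343.284ms (3/2)
3. 4029.851ms @ 9/2 + 1343.284ms (3/2)
4. 5373.134ms @ 6 + 1343.284ms (3/2)
5. 6716.418ms @ 15/2 + 1343.284ms (3/2)
6. 8059.701ms @ 9 + 895.522ms (1)
7. 8955.224ms @ 10 + 895.522ms (1)
8. 9850.746ms @ 11 + 895.522ms (1)

note 5 onset = 15/2b = 6716.418ms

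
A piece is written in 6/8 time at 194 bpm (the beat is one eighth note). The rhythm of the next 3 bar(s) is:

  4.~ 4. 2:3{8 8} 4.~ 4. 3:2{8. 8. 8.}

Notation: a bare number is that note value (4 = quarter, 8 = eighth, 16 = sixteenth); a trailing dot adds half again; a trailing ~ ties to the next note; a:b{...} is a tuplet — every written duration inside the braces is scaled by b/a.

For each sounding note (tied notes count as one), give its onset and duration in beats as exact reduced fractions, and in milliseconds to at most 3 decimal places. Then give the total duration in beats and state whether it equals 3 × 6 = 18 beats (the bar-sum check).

1) 0.0ms=0b +1855.67ms=6b
2) 1855.67ms=6b +463.918ms=3/2b
3) 2319.588ms=15/2b +463.918ms=3/2b
4) 2783.505ms=9b +1855.67ms=6b
5) 4639.175ms=15b +309.278ms=1b
6) 4948.454ms=16b +309.278ms=1b
7) 5257.732ms=17b +309.278ms=1b
Σ=18b of 18 (194bpm 6/8) — PASS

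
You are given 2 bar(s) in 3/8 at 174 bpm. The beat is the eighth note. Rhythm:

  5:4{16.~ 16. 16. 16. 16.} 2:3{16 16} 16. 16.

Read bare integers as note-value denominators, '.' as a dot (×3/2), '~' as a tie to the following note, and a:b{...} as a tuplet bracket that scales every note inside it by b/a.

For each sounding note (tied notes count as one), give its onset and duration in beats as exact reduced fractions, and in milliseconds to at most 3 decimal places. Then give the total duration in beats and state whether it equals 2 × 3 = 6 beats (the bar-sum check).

1) 0.0ms=0b +413.793ms=6/5b
2) 413.793ms=6/5b +206.897ms=3/5b
3) 620.69ms=9/5b +206.897ms=3/5b
4) 827.586ms=12/5b +206.897ms=3/5b
5) 1034.483ms=3b +258.621ms=3/4b
6) 1293.103ms=15/4b +258.621ms=3/4b
7) 1551.724ms=9/2b +258.621ms=3/4b
8) 1810.345ms=21/4b +258.621ms=3/4b
Σ=6b of 6 (174bpm 3/8) — PASS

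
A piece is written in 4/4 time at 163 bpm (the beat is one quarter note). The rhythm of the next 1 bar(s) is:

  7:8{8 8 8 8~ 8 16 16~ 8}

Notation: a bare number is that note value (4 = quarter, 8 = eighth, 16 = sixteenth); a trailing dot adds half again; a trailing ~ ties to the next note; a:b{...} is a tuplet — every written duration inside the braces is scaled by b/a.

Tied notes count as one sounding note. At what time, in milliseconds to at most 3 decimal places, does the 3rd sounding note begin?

1. 0.0ms @ 0 + 210.342ms (4/7)
2. 210.342ms @ 4/7 + 210.342ms (4/7)
3. 420.684ms @ 8/7 + 210.342ms (4/7)
4. 631.025ms @ 12/7 + 420.684ms (8/7)
5. 1051.709ms @ 20/7 + 105.171ms (2/7)
6. 1156.88ms @ 22/7 + 315.513ms (6/7)

note 3 onset = 8/7b = 420.684ms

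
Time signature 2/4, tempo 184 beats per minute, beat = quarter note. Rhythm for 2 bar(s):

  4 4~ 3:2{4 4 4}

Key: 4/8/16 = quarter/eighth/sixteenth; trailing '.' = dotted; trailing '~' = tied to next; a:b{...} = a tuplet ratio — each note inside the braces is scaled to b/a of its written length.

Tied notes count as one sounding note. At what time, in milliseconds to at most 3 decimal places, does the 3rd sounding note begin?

1. 0.0ms @ 0 + 326.087ms (1)
2. 326.087ms @ 1 + 543.478ms (5/3)
3. 869.565ms @ 8/3 + 217.391ms (2/3)
4. 1086.957ms @ 10/3 + 217.391ms (2/3)

note 3 onset = 8/3b = 869.565ms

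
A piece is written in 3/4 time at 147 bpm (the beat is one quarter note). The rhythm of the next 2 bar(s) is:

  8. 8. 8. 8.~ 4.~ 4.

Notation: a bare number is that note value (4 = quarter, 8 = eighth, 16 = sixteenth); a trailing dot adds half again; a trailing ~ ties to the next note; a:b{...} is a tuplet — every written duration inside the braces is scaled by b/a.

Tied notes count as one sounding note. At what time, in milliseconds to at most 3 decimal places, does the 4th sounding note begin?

note 4 onset = 9/4b = 918.367ms

1. 0.0ms @ 0 + 306.122ms (3/4)
2. 306.122ms @ 3/4 + 306.122ms (3/4)
3. 612.245ms @ 3/2 + 306.122ms (3/4)
4. 918.367ms @ 9/4 + 1530.612ms (15/4)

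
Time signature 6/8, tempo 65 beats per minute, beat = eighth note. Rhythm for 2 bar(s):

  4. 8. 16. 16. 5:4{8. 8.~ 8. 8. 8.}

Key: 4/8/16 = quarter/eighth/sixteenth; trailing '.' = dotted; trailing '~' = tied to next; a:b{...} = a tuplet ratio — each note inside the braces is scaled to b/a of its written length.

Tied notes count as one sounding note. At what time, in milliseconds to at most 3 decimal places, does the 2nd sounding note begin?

note 2 onset = 3b = 2769.231ms

1. 0.0ms @ 0 + 2769.231ms (3)
2. 2769.231ms @ 3 + 1384.615ms (3/2)
3. 4153.846ms @ 9/2 + 692.308ms (3/4)
4. 4846.154ms @ 21/4 + 692.308ms (3/4)
5. 5538.462ms @ 6 + 1107.692ms (6/5)
6. 6646.154ms @ 36/5 + 2215.385ms (12/5)
7. 8861.538ms @ 48/5 + 1107.692ms (6/5)
8. 9969.231ms @ 54/5 + 1107.692ms (6/5)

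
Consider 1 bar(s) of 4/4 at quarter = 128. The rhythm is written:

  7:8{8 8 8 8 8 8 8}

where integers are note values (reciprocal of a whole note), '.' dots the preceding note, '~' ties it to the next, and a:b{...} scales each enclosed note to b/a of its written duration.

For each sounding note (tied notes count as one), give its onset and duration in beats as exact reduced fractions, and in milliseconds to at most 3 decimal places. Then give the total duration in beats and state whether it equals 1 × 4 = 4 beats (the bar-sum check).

1) 0.0ms=0b +267.857ms=4/7b
2) 267.857ms=4/7b +267.857ms=4/7b
3) 535.714ms=8/7b +267.857ms=4/7b
4) 803.571ms=12/7b +267.857ms=4/7b
5) 1071.429ms=16/7b +267.857ms=4/7b
6) 1339.286ms=20/7b +267.857ms=4/7b
7) 1607.143ms=24/7b +267.857ms=4/7b
Σ=4b of 4 (128bpm 4/4) — PASS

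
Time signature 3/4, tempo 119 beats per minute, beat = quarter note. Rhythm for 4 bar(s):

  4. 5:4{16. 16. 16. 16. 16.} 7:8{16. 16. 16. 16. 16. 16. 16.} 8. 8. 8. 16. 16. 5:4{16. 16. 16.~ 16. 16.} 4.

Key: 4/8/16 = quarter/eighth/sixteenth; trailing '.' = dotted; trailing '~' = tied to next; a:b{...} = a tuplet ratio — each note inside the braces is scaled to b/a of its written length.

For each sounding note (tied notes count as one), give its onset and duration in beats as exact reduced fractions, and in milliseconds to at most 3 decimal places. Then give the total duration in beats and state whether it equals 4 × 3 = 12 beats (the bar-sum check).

1) 0.0ms=0b +756.303ms=3/2b
2) 756.303ms=3/2b +151.261ms=3/10b
3) 907.563ms=9/5b +151.261ms=3/10b
4) 1058.824ms=21/10b +151.261ms=3/10b
5) 1210.084ms=12/5b +151.261ms=3/10b
6) 1361.345ms=27/10b +151.261ms=3/10b
7) 1512.605ms=3b +216.086ms=3/7b
8) 1728.691ms=24/7b +216.086ms=3/7b
9) 1944.778ms=27/7b +216.086ms=3/7b
10) 2160.864ms=30/7b +216.086ms=3/7b
11) 2376.951ms=33/7b +216.086ms=3/7b
12) 2593.037ms=36/7b +216.086ms=3/7b
13) 2809.124ms=39/7b +216.086ms=3/7b
14) 3025.21ms=6b +378.151ms=3/4b
15) 3403.361ms=27/4b +378.151ms=3/4b
16) 3781.513ms=15/2b +378.151ms=3/4b
17) 4159.664ms=33/4b +189.076ms=3/8b
18) 4348.739ms=69/8b +189.076ms=3/8b
19) 4537.815ms=9b +151.261ms=3/10b
20) 4689.076ms=93/10b +151.261ms=3/10b
21) 4840.336ms=48/5b +302.521ms=3/5b
22) 5142.857ms=51/5b +151.261ms=3/10b
23) 5294.118ms=21/2b +756.303ms=3/2b
Σ=12b of 12 (119bpm 3/4) — PASS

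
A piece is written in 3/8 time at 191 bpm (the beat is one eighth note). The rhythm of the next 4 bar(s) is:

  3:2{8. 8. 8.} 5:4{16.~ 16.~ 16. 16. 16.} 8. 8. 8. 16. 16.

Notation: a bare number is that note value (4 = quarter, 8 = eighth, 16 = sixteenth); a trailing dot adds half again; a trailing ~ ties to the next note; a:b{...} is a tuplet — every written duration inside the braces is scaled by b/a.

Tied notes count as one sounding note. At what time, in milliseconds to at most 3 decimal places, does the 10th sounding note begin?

1. 0.0ms @ 0 + 314.136ms (1)
2. 314.136ms @ 1 + 314.136ms (1)
3. 628.272ms @ 2 + 314.136ms (1)
4. 942.408ms @ 3 + 565.445ms (9/5)
5. 1507.853ms @ 24/5 + 188.482ms (3/5)
6. 1696.335ms @ 27/5 + 188.482ms (3/5)
7. 1884.817ms @ 6 + 471.204ms (3/2)
8. 2356.021ms @ 15/2 + 471.204ms (3/2)
9. 2827.225ms @ 9 + 471.204ms (3/2)
10. 3298.429ms @ 21/2 + 235.602ms (3/4)
11. 3534.031ms @ 45/4 + 235.602ms (3/4)

note 10 onset = 21/2b = 3298.429ms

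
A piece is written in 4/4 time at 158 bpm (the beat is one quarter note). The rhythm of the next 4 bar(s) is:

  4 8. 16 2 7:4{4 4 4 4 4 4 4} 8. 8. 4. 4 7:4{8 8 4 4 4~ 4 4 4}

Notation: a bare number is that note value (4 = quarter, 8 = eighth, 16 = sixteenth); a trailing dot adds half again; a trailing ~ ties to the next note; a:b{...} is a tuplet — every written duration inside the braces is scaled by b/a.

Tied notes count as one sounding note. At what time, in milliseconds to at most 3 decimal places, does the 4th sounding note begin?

note 4 onset = 2b = 759.494ms

1. 0.0ms @ 0 + 379.747ms (1)
2. 379.747ms @ 1 + 284.81ms (3/4)
3. 664.557ms @ 7/4 + 94.937ms (1/4)
4. 759.494ms @ 2 + 759.494ms (2)
5. 1518.987ms @ 4 + 216.998ms (4/7)
6. 1735.986ms @ 32/7 + 216.998ms (4/7)
7. 1952.984ms @ 36/7 + 216.998ms (4/7)
8. 2169.982ms @ 40/7 + 216.998ms (4/7)
9. 2386.98ms @ 44/7 + 216.998ms (4/7)
10. 2603.978ms @ 48/7 + 216.998ms (4/7)
11. 2820.976ms @ 52/7 + 216.998ms (4/7)
12. 3037.975ms @ 8 + 284.81ms (3/4)
13. 3322.785ms @ 35/4 + 284.81ms (3/4)
14. 3607.595ms @ 19/2 + 569.62ms (3/2)
15. 4177.215ms @ 11 + 379.747ms (1)
16. 4556.962ms @ 12 + 108.499ms (2/7)
17. 4665.461ms @ 86/7 + 108.499ms (2/7)
18. 4773.96ms @ 88/7 + 216.998ms (4/7)
19. 4990.958ms @ 92/7 + 216.998ms (4/7)
20. 5207.957ms @ 96/7 + 433.996ms (8/7)
21. 5641.953ms @ 104/7 + 216.998ms (4/7)
22. 5858.951ms @ 108/7 + 216.998ms (4/7)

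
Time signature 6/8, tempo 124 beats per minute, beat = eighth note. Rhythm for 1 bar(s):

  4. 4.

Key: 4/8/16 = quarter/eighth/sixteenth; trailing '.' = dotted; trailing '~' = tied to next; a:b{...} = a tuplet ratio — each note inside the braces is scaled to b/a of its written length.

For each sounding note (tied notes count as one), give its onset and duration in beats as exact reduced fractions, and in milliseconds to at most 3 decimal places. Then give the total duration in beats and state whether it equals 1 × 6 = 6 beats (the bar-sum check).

1) 0.0ms=0b +1451.613ms=3b
2) 1451.613ms=3b +1451.613ms=3b
Σ=6b of 6 (124bpm 6/8) — PASS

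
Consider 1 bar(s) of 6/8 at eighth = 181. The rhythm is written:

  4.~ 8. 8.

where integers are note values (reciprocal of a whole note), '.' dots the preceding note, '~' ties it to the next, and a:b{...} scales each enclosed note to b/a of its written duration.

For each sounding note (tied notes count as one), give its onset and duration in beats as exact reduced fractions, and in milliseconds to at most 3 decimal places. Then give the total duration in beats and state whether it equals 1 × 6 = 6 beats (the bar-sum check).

1) 0.0ms=0b +1491.713ms=9/2b
2) 1491.713ms=9/2b +497.238ms=3/2b
Σ=6b of 6 (181bpm 6/8) — PASS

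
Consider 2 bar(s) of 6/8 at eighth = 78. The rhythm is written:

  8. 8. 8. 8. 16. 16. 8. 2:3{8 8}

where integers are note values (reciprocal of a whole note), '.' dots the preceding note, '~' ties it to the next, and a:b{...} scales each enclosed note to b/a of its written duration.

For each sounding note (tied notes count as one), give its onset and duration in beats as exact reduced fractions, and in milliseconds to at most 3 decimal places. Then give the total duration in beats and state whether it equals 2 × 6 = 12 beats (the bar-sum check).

1) 0.0ms=0b +1153.846ms=3/2b
2) 1153.846ms=3/2b +1153.846ms=3/2b
3) 2307.692ms=3b +1153.846ms=3/2b
4) 3461.538ms=9/2b +1153.846ms=3/2b
5) 4615.385ms=6b +576.923ms=3/4b
6) 5192.308ms=27/4b +576.923ms=3/4b
7) 5769.231ms=15/2b +1153.846ms=3/2b
8) 6923.077ms=9b +1153.846ms=3/2b
9) 8076.923ms=21/2b +1153.846ms=3/2b
Σ=12b of 12 (78bpm 6/8) — PASS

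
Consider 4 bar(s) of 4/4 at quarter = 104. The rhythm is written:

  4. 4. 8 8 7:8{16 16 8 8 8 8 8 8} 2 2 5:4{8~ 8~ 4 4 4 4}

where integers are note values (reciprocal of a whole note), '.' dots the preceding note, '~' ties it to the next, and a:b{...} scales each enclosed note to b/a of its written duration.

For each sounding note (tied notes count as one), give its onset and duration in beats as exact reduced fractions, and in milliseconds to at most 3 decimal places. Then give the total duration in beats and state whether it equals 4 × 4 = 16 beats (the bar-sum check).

1) 0.0ms=0b +865.385ms=3/2b
2) 865.385ms=3/2b +865.385ms=3/2b
3) 1730.769ms=3b +288.462ms=1/2b
4) 2019.231ms=7/2b +288.462ms=1/2b
5) 2307.692ms=4b +164.835ms=2/7b
6) 2472.527ms=30/7b +164.835ms=2/7b
7) 2637.363ms=32/7b +329.67ms=4/7b
8) 2967.033ms=36/7b +329.67ms=4/7b
9) 3296.703ms=40/7b +329.67ms=4/7b
10) 3626.374ms=44/7b +329.67ms=4/7b
11) 3956.044ms=48/7b +329.67ms=4/7b
12) 4285.714ms=52/7b +329.67ms=4/7b
13) 4615.385ms=8b +1153.846ms=2b
14) 5769.231ms=10b +1153.846ms=2b
15) 6923.077ms=12b +923.077ms=8/5b
16) 7846.154ms=68/5b +461.538ms=4/5b
17) 8307.692ms=72/5b +461.538ms=4/5b
18) 8769.231ms=76/5b +461.538ms=4/5b
Σ=16b of 16 (104bpm 4/4) — PASS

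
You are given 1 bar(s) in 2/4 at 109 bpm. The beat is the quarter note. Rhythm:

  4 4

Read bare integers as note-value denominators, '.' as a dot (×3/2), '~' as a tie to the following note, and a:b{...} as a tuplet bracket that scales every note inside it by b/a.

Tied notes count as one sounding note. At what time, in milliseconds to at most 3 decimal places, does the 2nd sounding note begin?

note 2 onset = 1b = 550.459ms

1. 0.0ms @ 0 + 550.459ms (1)
2. 550.459ms @ 1 + 550.459ms (1)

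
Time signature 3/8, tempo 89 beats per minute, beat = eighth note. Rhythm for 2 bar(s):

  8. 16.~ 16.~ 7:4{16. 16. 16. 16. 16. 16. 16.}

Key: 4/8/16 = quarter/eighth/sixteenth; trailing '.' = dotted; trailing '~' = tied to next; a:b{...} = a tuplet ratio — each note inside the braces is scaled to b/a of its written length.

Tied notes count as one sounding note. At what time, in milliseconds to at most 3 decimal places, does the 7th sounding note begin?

note 7 onset = 36/7b = 3467.095ms

1. 0.0ms @ 0 + 1011.236ms (3/2)
2. 1011.236ms @ 3/2 + 1300.161ms (27/14)
3. 2311.396ms @ 24/7 + 288.925ms (3/7)
4. 2600.321ms @ 27/7 + 288.925ms (3/7)
5. 2889.246ms @ 30/7 + 288.925ms (3/7)
6. 3178.17ms @ 33/7 + 288.925ms (3/7)
7. 3467.095ms @ 36/7 + 288.925ms (3/7)
8. 3756.019ms @ 39/7 + 288.925ms (3/7)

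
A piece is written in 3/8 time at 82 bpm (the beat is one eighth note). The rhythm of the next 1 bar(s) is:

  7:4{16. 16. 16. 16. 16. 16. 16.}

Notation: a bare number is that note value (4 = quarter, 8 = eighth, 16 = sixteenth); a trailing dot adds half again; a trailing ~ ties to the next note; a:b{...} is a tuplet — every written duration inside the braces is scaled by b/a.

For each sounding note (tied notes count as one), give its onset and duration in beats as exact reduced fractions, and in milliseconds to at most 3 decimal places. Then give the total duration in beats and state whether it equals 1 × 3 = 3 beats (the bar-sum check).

1) 0.0ms=0b +313.589ms=3/7b
2) 313.589ms=3/7b +313.589ms=3/7b
3) 627.178ms=6/7b +313.589ms=3/7b
4) 940.767ms=9/7b +313.589ms=3/7b
5) 1254.355ms=12/7b +313.589ms=3/7b
6) 1567.944ms=15/7b +313.589ms=3/7b
7) 1881.533ms=18/7b +313.589ms=3/7b
Σ=3b of 3 (82bpm 3/8) — PASS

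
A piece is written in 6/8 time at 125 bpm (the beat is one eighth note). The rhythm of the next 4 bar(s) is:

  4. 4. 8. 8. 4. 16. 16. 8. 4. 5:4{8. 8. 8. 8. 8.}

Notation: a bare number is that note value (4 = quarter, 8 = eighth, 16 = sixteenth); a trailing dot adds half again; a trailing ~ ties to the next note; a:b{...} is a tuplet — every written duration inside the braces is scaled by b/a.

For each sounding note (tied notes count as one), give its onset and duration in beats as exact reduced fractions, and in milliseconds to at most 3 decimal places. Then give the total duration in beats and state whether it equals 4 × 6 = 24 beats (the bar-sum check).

1) 0.0ms=0b +1440.0ms=3b
2) 1440.0ms=3b +1440.0ms=3b
3) 2880.0ms=6b +720.0ms=3/2b
4) 3600.0ms=15/2b +720.0ms=3/2b
5) 4320.0ms=9b +1440.0ms=3b
6) 5760.0ms=12b +360.0ms=3/4b
7) 6120.0ms=51/4b +360.0ms=3/4b
8) 6480.0ms=27/2b +720.0ms=3/2b
9) 7200.0ms=15b +1440.0ms=3b
10) 8640.0ms=18b +576.0ms=6/5b
11) 9216.0ms=96/5b +576.0ms=6/5b
12) 9792.0ms=102/5b +576.0ms=6/5b
13) 10368.0ms=108/5b +576.0ms=6/5b
14) 10944.0ms=114/5b +576.0ms=6/5b
Σ=24b of 24 (125bpm 6/8) — PASS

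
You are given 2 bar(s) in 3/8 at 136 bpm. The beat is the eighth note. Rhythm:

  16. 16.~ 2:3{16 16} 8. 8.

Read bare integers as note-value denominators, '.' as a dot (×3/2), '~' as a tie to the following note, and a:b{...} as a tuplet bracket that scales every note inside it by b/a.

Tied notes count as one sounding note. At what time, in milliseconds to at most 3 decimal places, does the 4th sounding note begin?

note 4 onset = 3b = 1323.529ms

1. 0.0ms @ 0 + 330.882ms (3/4)
2. 330.882ms @ 3/4 + 661.765ms (3/2)
3. 992.647ms @ 9/4 + 330.882ms (3/4)
4. 1323.529ms @ 3 + 661.765ms (3/2)
5. 1985.294ms @ 9/2 + 661.765ms (3/2)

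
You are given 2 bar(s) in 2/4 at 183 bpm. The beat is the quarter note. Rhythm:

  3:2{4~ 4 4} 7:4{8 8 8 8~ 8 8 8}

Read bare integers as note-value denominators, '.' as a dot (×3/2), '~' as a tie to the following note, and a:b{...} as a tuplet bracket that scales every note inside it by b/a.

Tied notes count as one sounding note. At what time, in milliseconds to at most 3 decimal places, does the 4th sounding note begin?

note 4 onset = 16/7b = 749.415ms

1. 0.0ms @ 0 + 437.158ms (4/3)
2. 437.158ms @ 4/3 + 218.579ms (2/3)
3. 655.738ms @ 2 + 93.677ms (2/7)
4. 749.415ms @ 16/7 + 93.677ms (2/7)
5. 843.091ms @ 18/7 + 93.677ms (2/7)
6. 936.768ms @ 20/7 + 187.354ms (4/7)
7. 1124.122ms @ 24/7 + 93.677ms (2/7)
8. 1217.799ms @ 26/7 + 93.677ms (2/7)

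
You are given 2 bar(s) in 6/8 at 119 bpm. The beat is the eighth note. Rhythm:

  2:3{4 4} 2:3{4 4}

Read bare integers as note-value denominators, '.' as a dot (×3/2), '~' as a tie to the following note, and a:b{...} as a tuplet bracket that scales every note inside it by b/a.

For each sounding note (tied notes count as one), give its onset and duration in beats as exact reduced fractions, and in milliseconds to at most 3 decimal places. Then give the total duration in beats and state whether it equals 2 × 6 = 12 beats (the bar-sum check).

1) 0.0ms=0b +1512.605ms=3b
2) 1512.605ms=3b +1512.605ms=3b
3) 3025.21ms=6b +1512.605ms=3b
4) 4537.815ms=9b +1512.605ms=3b
Σ=12b of 12 (119bpm 6/8) — PASS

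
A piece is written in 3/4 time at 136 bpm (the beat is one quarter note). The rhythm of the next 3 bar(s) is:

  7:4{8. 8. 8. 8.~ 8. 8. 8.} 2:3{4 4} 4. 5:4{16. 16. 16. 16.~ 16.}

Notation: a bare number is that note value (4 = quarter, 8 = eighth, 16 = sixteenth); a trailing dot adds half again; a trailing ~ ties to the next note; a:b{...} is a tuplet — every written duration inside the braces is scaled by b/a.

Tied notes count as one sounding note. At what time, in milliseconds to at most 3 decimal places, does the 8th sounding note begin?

note 8 onset = 9/2b = 1985.294ms

1. 0.0ms @ 0 + 189.076ms (3/7)
2. 189.076ms @ 3/7 + 189.076ms (3/7)
3. 378.151ms @ 6/7 + 189.076ms (3/7)
4. 567.227ms @ 9/7 + 378.151ms (6/7)
5. 945.378ms @ 15/7 + 189.076ms (3/7)
6. 1134.454ms @ 18/7 + 189.076ms (3/7)
7. 1323.529ms @ 3 + 661.765ms (3/2)
8. 1985.294ms @ 9/2 + 661.765ms (3/2)
9. 2647.059ms @ 6 + 661.765ms (3/2)
10. 3308.824ms @ 15/2 + 132.353ms (3/10)
11. 3441.176ms @ 39/5 + 132.353ms (3/10)
12. 3573.529ms @ 81/10 + 132.353ms (3/10)
13. 3705.882ms @ 42/5 + 264.706ms (3/5)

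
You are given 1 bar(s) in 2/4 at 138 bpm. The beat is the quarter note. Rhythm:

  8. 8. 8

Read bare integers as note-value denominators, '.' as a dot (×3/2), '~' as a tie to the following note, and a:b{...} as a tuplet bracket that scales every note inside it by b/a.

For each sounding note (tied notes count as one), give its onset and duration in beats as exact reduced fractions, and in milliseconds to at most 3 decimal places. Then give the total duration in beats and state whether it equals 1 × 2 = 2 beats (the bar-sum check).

1) 0.0ms=0b +326.087ms=3/4b
2) 326.087ms=3/4b +326.087ms=3/4b
3) 652.174ms=3/2b +217.391ms=1/2b
Σ=2b of 2 (138bpm 2/4) — PASS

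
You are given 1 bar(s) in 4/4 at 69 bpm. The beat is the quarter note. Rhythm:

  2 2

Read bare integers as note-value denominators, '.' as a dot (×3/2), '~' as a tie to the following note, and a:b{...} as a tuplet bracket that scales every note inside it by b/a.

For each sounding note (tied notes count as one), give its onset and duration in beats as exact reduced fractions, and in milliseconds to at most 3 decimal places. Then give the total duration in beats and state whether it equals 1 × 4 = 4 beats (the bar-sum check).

1) 0.0ms=0b +1739.13ms=2b
2) 1739.13ms=2b +1739.13ms=2b
Σ=4b of 4 (69bpm 4/4) — PASS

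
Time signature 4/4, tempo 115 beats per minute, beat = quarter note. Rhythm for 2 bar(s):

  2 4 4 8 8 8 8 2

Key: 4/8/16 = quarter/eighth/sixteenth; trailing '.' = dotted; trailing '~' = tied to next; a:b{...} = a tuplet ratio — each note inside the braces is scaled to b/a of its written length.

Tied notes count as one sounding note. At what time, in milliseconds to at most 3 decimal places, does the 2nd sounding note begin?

note 2 onset = 2b = 1043.478ms

1. 0.0ms @ 0 + 1043.478ms (2)
2. 1043.478ms @ 2 + 521.739ms (1)
3. 1565.217ms @ 3 + 521.739ms (1)
4. 2086.957ms @ 4 + 260.87ms (1/2)
5. 2347.826ms @ 9/2 + 260.87ms (1/2)
6. 2608.696ms @ 5 + 260.87ms (1/2)
7. 2869.565ms @ 11/2 + 260.87ms (1/2)
8. 3130.435ms @ 6 + 1043.478ms (2)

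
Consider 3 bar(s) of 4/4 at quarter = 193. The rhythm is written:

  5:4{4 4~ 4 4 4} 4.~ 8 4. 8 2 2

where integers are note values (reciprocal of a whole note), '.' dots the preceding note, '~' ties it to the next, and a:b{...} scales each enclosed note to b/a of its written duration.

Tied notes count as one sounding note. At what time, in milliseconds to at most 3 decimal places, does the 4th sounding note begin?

note 4 onset = 16/5b = 994.819ms

1. 0.0ms @ 0 + 248.705ms (4/5)
2. 248.705ms @ 4/5 + 497.409ms (8/5)
3. 746.114ms @ 12/5 + 248.705ms (4/5)
4. 994.819ms @ 16/5 + 248.705ms (4/5)
5. 1243.523ms @ 4 + 621.762ms (2)
6. 1865.285ms @ 6 + 466.321ms (3/2)
7. 2331.606ms @ 15/2 + 155.44ms (1/2)
8. 2487.047ms @ 8 + 621.762ms (2)
9. 3108.808ms @ 10 + 621.762ms (2)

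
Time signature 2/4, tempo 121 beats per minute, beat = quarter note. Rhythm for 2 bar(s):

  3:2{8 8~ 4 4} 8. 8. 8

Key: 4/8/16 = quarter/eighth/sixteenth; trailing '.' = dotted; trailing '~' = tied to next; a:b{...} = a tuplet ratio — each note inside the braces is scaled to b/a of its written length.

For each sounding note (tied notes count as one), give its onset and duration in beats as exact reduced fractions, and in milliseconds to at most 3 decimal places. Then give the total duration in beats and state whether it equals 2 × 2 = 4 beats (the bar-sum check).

1) 0.0ms=0b +165.289ms=1/3b
2) 165.289ms=1/3b +495.868ms=1b
3) 661.157ms=4/3b +330.579ms=2/3b
4) 991.736ms=2b +371.901ms=3/4b
5) 1363.636ms=11/4b +371.901ms=3/4b
6) 1735.537ms=7/2b +247.934ms=1/2b
Σ=4b of 4 (121bpm 2/4) — PASS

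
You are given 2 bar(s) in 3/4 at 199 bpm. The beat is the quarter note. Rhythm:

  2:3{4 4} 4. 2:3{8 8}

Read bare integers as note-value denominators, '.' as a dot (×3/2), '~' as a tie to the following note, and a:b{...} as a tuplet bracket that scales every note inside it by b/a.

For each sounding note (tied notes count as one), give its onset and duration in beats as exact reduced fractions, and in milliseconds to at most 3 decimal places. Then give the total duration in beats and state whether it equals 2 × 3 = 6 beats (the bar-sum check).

1) 0.0ms=0b +452.261ms=3/2b
2) 452.261ms=3/2b +452.261ms=3/2b
3) 904.523ms=3b +452.261ms=3/2b
4) 1356.784ms=9/2b +226.131ms=3/4b
5) 1582.915ms=21/4b +226.131ms=3/4b
Σ=6b of 6 (199bpm 3/4) — PASS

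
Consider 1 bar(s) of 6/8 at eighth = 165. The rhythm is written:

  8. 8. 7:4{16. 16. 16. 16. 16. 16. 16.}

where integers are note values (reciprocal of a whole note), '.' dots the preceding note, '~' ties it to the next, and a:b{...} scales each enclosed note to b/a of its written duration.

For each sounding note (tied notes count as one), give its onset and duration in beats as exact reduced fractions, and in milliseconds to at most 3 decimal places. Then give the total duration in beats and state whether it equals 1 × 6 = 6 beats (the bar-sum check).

1) 0.0ms=0b +545.455ms=3/2b
2) 545.455ms=3/2b +545.455ms=3/2b
3) 1090.909ms=3b +155.844ms=3/7b
4) 1246.753ms=24/7b +155.844ms=3/7b
5) 1402.597ms=27/7b +155.844ms=3/7b
6) 1558.442ms=30/7b +155.844ms=3/7b
7) 1714.286ms=33/7b +155.844ms=3/7b
8) 1870.13ms=36/7b +155.844ms=3/7b
9) 2025.974ms=39/7b +155.844ms=3/7b
Σ=6b of 6 (165bpm 6/8) — PASS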